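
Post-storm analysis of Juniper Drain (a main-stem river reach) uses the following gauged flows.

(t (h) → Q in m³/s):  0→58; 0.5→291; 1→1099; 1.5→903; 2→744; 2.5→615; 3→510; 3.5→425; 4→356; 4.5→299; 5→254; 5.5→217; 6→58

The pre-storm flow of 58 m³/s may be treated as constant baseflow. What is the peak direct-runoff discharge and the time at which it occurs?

Q_p = 1041.0 m³/s at t = 1 h

Subtracting baseflow gives direct-runoff ordinates: 0.0, 233.0, 1041.0, 845.0, 686.0, 557.0, 452.0, 367.0, 298.0, 241.0, 196.0, 159.0, 0.0 m³/s.
The maximum is 1041.0 m³/s, occurring at the reading for t = 1 h.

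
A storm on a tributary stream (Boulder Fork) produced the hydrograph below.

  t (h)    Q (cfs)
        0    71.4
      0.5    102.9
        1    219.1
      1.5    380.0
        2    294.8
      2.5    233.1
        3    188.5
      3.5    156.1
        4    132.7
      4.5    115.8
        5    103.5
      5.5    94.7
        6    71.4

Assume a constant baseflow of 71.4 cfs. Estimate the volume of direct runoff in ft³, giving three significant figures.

V ≈ 2.22 × 10^6 ft³

Direct-runoff ordinates (Q − Q_b): 0.0, 31.5, 147.7, 308.6, 223.4, 161.7, 117.1, 84.7, 61.3, 44.4, 32.1, 23.3, 0.0 cfs.
ΣQ_DR = 1236 cfs.
With Δt = 0.5 h = 1800 s, V = ΣQ_DR · Δt = 1236 × 1800 = 2.22 × 10^6 ft³.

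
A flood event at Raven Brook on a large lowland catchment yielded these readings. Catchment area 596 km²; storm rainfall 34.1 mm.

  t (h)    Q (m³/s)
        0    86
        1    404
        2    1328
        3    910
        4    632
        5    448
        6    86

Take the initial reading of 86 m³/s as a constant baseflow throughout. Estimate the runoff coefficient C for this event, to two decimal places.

ΣQ_DR = 3292 m³/s; V = ΣQ_DR·Δt = 1.185 × 10^7 m³.
Runoff depth d = V / A = 19.88 mm.
C = d / P = 19.88 / 34.1 = 0.58.

C ≈ 0.58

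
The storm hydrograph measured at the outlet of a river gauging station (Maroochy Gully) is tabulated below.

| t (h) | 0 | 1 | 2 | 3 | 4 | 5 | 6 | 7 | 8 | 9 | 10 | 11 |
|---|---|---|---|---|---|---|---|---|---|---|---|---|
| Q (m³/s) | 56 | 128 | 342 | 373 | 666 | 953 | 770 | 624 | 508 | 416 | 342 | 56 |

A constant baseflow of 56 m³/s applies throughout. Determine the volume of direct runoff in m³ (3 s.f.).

Direct-runoff ordinates (Q − Q_b): 0.0, 72.0, 286.0, 317.0, 610.0, 897.0, 714.0, 568.0, 452.0, 360.0, 286.0, 0.0 m³/s.
ΣQ_DR = 4562 m³/s.
With Δt = 1 h = 3600 s, V = ΣQ_DR · Δt = 4562 × 3600 = 1.64 × 10^7 m³.

V ≈ 1.64 × 10^7 m³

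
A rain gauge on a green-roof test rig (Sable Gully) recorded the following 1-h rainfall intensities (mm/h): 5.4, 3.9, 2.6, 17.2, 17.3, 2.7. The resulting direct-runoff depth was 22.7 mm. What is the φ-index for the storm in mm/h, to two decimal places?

Only the 2 blocks with intensity above φ contribute runoff: 17.2, 17.3 mm/h.
Σ(I−φ)·Δt = d  ⇒  (17.2+17.3 − 2φ)·1 = 22.7
φ = (34.50 − 22.7/1) / 2 = 5.90 mm/h.

φ ≈ 5.90 mm/h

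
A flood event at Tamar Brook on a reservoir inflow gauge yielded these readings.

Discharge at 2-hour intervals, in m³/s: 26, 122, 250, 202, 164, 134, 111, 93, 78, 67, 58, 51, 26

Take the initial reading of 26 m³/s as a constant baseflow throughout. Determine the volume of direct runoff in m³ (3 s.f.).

V ≈ 7.52 × 10^6 m³

Direct-runoff ordinates (Q − Q_b): 0.0, 96.0, 224.0, 176.0, 138.0, 108.0, 85.0, 67.0, 52.0, 41.0, 32.0, 25.0, 0.0 m³/s.
ΣQ_DR = 1044 m³/s.
With Δt = 2 h = 7200 s, V = ΣQ_DR · Δt = 1044 × 7200 = 7.52 × 10^6 m³.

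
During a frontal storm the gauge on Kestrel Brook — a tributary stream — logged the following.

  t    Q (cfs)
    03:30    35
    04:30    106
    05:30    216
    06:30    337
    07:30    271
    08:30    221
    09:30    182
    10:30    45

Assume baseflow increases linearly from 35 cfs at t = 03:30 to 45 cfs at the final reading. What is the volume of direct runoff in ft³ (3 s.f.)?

V ≈ 3.93 × 10^6 ft³

Direct-runoff ordinates (Q − Q_b): 0.00, 69.57, 178.14, 297.71, 230.29, 178.86, 138.43, 0.00 cfs.
ΣQ_DR = 1093 cfs.
With Δt = 1 h = 3600 s, V = ΣQ_DR · Δt = 1093 × 3600 = 3.93 × 10^6 ft³.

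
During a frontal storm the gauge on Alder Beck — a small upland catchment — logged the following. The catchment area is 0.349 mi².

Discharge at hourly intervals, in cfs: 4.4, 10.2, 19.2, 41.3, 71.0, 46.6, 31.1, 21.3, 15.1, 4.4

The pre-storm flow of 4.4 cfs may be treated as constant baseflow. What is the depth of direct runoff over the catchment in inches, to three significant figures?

Direct runoff: 0.0, 5.8, 14.8, 36.9, 66.6, 42.2, 26.7, 16.9, 10.7, 0.0 cfs; ΣQ_DR = 220.6 cfs.
V = ΣQ_DR · Δt = 220.6 × 3600 s = 7.942 × 10^5 ft³.
Over A = 0.349 mi², depth = V / A = 0.979 in.

d ≈ 0.979 in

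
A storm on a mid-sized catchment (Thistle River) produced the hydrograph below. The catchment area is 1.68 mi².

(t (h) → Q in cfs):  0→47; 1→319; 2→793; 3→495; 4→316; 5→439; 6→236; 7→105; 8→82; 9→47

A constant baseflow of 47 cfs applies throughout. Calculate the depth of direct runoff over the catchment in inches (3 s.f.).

Direct runoff: 0.0, 272.0, 746.0, 448.0, 269.0, 392.0, 189.0, 58.0, 35.0, 0.0 cfs; ΣQ_DR = 2409 cfs.
V = ΣQ_DR · Δt = 2409 × 3600 s = 8.672 × 10^6 ft³.
Over A = 1.68 mi², depth = V / A = 2.22 in.

d ≈ 2.22 in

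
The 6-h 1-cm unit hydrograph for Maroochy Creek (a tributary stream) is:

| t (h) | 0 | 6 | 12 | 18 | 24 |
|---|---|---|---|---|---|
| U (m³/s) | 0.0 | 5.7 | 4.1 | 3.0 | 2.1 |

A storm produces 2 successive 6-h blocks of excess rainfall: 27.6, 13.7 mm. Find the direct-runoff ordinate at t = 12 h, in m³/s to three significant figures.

By discrete convolution, Q_j = Σ (P_i / 10 mm) · U_{j−i}.
At t = 12 h (j=2): Q = (27.6/10)·4.1 + (13.7/10)·5.7 = 19.1 m³/s.

Q ≈ 19.1 m³/s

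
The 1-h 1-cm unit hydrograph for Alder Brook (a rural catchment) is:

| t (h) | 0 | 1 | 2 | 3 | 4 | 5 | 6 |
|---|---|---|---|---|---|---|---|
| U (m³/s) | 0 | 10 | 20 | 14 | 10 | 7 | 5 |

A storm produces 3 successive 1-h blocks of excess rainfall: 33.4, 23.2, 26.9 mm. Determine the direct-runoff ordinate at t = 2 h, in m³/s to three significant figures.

Q ≈ 90.0 m³/s

By discrete convolution, Q_j = Σ (P_i / 10 mm) · U_{j−i}.
At t = 2 h (j=2): Q = (33.4/10)·20 + (23.2/10)·10 + (26.9/10)·0 = 90.0 m³/s.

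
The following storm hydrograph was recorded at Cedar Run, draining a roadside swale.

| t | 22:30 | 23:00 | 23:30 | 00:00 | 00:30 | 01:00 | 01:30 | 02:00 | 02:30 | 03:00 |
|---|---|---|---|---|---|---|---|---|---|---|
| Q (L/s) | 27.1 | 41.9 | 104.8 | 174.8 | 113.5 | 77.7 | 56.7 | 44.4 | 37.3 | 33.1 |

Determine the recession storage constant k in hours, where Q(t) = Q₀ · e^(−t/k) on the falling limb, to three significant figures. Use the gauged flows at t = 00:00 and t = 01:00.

On the falling limb, Q drops from 174.8 to 77.7 L/s between t = 00:00 and t = 01:00 (Δt = 1 h).
k = −Δt / ln(Q₂/Q₁) = −1 / ln(77.7/174.8) = 1.23 h.

k ≈ 1.23 h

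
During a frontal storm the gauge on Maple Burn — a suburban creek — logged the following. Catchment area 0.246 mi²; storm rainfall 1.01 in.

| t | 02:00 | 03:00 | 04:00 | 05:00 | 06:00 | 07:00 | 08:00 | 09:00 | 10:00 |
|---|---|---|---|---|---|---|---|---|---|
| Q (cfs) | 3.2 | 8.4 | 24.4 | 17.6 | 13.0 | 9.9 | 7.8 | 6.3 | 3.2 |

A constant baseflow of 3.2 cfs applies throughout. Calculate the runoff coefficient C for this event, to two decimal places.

ΣQ_DR = 65.00 cfs; V = ΣQ_DR·Δt = 2.340 × 10^5 ft³.
Runoff depth d = V / A = 0.4094 in.
C = d / P = 0.4094 / 1.01 = 0.41.

C ≈ 0.41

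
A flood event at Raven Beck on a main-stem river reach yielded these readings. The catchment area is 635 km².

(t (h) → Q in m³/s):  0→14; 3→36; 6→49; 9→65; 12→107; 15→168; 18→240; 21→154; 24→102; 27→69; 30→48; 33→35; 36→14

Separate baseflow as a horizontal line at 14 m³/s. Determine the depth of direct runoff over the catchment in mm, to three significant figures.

d ≈ 15.6 mm

Direct runoff: 0.0, 22.0, 35.0, 51.0, 93.0, 154.0, 226.0, 140.0, 88.0, 55.0, 34.0, 21.0, 0.0 m³/s; ΣQ_DR = 919.0 m³/s.
V = ΣQ_DR · Δt = 919.0 × 10800 s = 9.925 × 10^6 m³.
Over A = 635 km², depth = V / A = 15.6 mm.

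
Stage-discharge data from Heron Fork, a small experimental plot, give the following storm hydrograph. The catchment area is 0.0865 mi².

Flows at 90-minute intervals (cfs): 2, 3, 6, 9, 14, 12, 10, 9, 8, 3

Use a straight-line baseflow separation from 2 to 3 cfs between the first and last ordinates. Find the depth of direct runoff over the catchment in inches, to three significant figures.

Direct runoff: 0.00, 0.89, 3.78, 6.67, 11.56, 9.44, 7.33, 6.22, 5.11, 0.00 cfs; ΣQ_DR = 51.00 cfs.
V = ΣQ_DR · Δt = 51.00 × 5400 s = 2.754 × 10^5 ft³.
Over A = 0.0865 mi², depth = V / A = 1.37 in.

d ≈ 1.37 in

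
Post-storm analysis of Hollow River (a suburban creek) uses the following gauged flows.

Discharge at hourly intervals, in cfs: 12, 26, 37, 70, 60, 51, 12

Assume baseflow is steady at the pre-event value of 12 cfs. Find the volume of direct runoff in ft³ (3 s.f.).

V ≈ 6.62 × 10^5 ft³

Direct-runoff ordinates (Q − Q_b): 0.0, 14.0, 25.0, 58.0, 48.0, 39.0, 0.0 cfs.
ΣQ_DR = 184.0 cfs.
With Δt = 1 h = 3600 s, V = ΣQ_DR · Δt = 184.0 × 3600 = 6.62 × 10^5 ft³.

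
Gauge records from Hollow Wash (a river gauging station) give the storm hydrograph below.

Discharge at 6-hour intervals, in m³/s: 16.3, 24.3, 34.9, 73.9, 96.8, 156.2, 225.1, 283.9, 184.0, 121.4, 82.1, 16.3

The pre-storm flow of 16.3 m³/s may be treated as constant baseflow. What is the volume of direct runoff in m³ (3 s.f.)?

V ≈ 2.42 × 10^7 m³

Direct-runoff ordinates (Q − Q_b): 0.0, 8.0, 18.6, 57.6, 80.5, 139.9, 208.8, 267.6, 167.7, 105.1, 65.8, 0.0 m³/s.
ΣQ_DR = 1120 m³/s.
With Δt = 6 h = 21600 s, V = ΣQ_DR · Δt = 1120 × 21600 = 2.42 × 10^7 m³.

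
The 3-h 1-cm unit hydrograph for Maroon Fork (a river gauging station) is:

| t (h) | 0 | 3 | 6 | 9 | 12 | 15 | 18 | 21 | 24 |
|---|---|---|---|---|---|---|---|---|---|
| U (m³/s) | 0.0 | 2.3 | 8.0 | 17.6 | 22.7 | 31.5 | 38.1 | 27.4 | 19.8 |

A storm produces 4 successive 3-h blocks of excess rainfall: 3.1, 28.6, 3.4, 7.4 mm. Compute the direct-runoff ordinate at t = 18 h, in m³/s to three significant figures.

Q ≈ 123 m³/s

By discrete convolution, Q_j = Σ (P_i / 10 mm) · U_{j−i}.
At t = 18 h (j=6): Q = (3.1/10)·38.1 + (28.6/10)·31.5 + (3.4/10)·22.7 + (7.4/10)·17.6 = 123 m³/s.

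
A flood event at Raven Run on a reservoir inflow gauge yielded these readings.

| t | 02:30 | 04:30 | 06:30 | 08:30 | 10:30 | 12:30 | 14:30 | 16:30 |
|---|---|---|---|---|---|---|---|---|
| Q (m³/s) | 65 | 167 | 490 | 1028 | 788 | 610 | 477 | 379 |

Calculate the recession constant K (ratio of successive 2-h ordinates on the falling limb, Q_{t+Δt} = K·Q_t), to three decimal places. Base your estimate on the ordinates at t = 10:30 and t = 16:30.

Using the recession-limb readings at t = 10:30 and t = 16:30: Q falls from 788 to 379 m³/s over 3 intervals.
K = (Q₂/Q₁)^(1/3) = (379/788)^(1/3) = 0.783.

K ≈ 0.783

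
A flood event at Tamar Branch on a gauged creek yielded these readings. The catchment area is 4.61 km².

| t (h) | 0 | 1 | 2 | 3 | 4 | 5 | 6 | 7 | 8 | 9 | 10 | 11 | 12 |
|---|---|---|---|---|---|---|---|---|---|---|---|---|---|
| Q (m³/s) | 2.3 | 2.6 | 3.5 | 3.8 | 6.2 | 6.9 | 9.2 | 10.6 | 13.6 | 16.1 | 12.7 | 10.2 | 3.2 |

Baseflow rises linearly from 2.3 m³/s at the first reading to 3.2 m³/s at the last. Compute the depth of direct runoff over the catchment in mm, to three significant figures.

d ≈ 50.9 mm

Direct runoff: 0.00, 0.23, 1.05, 1.27, 3.60, 4.22, 6.45, 7.78, 10.70, 13.12, 9.65, 7.08, 0.00 m³/s; ΣQ_DR = 65.15 m³/s.
V = ΣQ_DR · Δt = 65.15 × 3600 s = 2.345 × 10^5 m³.
Over A = 4.61 km², depth = V / A = 50.9 mm.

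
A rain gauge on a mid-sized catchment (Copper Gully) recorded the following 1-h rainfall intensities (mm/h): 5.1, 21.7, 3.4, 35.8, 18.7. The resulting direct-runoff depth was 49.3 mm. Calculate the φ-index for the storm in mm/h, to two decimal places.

φ ≈ 8.97 mm/h

Only the 3 blocks with intensity above φ contribute runoff: 21.7, 35.8, 18.7 mm/h.
Σ(I−φ)·Δt = d  ⇒  (21.7+35.8+18.7 − 3φ)·1 = 49.3
φ = (76.20 − 49.3/1) / 3 = 8.97 mm/h.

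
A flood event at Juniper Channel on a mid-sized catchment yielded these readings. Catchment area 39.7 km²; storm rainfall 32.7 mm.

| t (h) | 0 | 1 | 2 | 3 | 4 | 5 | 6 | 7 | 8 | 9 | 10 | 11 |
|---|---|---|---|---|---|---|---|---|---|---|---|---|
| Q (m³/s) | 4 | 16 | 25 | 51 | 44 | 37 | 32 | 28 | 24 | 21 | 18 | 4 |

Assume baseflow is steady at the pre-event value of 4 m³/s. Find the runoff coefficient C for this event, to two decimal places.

C ≈ 0.71

ΣQ_DR = 256.0 m³/s; V = ΣQ_DR·Δt = 9.216 × 10^5 m³.
Runoff depth d = V / A = 23.21 mm.
C = d / P = 23.21 / 32.7 = 0.71.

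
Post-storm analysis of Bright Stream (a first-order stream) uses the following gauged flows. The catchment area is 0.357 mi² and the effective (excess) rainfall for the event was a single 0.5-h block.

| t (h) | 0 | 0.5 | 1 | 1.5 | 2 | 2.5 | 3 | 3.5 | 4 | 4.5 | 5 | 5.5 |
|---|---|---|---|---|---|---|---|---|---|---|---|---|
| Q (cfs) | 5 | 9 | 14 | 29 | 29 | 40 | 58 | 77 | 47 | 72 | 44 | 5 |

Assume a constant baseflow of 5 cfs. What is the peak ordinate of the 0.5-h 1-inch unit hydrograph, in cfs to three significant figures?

U_p ≈ 89.9 cfs

Direct runoff: 0.0, 4.0, 9.0, 24.0, 24.0, 35.0, 53.0, 72.0, 42.0, 67.0, 39.0, 0.0 cfs; ΣQ_DR = 369.0 cfs, peak = 72.0 cfs.
Runoff depth d = ΣQ_DR·Δt / A = 369.0 × 1800 / (0.357 mi²) = 0.8008 in.
The 1-inch UH is the DRH scaled by (1 in)/d, so U_p = 72.0 × 1/0.8008 = 89.9 cfs.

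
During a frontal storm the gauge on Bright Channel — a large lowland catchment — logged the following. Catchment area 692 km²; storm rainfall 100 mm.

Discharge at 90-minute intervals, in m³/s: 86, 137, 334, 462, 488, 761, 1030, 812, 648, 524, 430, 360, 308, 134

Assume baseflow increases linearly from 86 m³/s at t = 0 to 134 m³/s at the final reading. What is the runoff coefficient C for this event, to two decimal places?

C ≈ 0.39

ΣQ_DR = 4974 m³/s; V = ΣQ_DR·Δt = 2.686 × 10^7 m³.
Runoff depth d = V / A = 38.81 mm.
C = d / P = 38.81 / 100 = 0.39.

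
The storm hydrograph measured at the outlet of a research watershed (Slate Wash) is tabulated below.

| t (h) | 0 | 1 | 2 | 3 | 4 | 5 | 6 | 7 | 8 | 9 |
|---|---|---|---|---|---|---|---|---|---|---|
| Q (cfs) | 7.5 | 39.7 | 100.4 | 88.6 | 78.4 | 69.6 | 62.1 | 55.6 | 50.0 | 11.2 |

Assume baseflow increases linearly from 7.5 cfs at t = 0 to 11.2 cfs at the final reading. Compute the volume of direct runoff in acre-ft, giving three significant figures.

V ≈ 38.8 acre-ft

Direct-runoff ordinates (Q − Q_b): 0.00, 31.79, 92.08, 79.87, 69.26, 60.04, 52.13, 45.22, 39.21, 0.00 cfs.
ΣQ_DR = 469.6 cfs.
With Δt = 1 h = 3600 s, V = ΣQ_DR · Δt = 469.6 × 3600 = 1.69 × 10^6 ft³ = 38.8 acre-ft.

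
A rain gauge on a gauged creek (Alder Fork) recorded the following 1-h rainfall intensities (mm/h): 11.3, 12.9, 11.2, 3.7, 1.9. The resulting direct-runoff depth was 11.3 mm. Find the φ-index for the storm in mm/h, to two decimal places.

φ ≈ 8.03 mm/h

Only the 3 blocks with intensity above φ contribute runoff: 11.3, 12.9, 11.2 mm/h.
Σ(I−φ)·Δt = d  ⇒  (11.3+12.9+11.2 − 3φ)·1 = 11.3
φ = (35.40 − 11.3/1) / 3 = 8.03 mm/h.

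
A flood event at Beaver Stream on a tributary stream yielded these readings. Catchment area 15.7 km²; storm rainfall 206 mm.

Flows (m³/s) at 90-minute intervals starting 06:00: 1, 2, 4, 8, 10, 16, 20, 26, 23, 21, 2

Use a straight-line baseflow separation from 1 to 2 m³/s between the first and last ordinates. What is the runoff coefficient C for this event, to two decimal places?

ΣQ_DR = 116.5 m³/s; V = ΣQ_DR·Δt = 6.291 × 10^5 m³.
Runoff depth d = V / A = 40.07 mm.
C = d / P = 40.07 / 206 = 0.19.

C ≈ 0.19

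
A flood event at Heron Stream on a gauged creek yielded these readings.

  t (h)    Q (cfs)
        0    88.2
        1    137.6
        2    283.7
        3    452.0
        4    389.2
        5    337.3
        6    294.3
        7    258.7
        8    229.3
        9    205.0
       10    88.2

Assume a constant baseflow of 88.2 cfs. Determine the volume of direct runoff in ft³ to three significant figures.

V ≈ 6.46 × 10^6 ft³

Direct-runoff ordinates (Q − Q_b): 0.0, 49.4, 195.5, 363.8, 301.0, 249.1, 206.1, 170.5, 141.1, 116.8, 0.0 cfs.
ΣQ_DR = 1793 cfs.
With Δt = 1 h = 3600 s, V = ΣQ_DR · Δt = 1793 × 3600 = 6.46 × 10^6 ft³.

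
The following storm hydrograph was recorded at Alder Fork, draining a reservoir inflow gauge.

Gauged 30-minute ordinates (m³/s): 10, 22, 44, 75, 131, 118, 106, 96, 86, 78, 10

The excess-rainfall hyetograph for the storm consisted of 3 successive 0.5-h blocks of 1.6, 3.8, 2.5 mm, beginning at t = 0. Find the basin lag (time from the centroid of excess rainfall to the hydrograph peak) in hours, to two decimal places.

Centroid of excess rainfall: t_c = Σ P_i·t̄_i / ΣP_i = 0.8070 h (block centres at 0.25, 0.75, 1.25 h).
Hydrograph peak occurs at t = 2 h, so basin lag t_L = 2 − 0.8070 = 1.19 h.

t_L ≈ 1.19 h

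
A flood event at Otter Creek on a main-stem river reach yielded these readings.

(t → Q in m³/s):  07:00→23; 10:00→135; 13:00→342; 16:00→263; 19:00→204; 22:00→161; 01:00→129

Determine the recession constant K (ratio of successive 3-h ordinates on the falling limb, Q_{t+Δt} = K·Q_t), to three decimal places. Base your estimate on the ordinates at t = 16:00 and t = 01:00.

K ≈ 0.789

Using the recession-limb readings at t = 16:00 and t = 01:00: Q falls from 263 to 129 m³/s over 3 intervals.
K = (Q₂/Q₁)^(1/3) = (129/263)^(1/3) = 0.789.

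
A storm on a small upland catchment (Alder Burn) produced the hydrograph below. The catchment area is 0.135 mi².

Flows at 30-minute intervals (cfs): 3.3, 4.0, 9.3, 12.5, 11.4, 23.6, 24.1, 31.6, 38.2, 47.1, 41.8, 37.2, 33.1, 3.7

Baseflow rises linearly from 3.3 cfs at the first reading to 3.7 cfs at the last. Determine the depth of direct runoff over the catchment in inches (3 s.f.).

d ≈ 1.56 in

Direct runoff: 0.00, 0.67, 5.94, 9.11, 7.98, 20.15, 20.62, 28.08, 34.65, 43.52, 38.19, 33.56, 29.43, 0.00 cfs; ΣQ_DR = 271.9 cfs.
V = ΣQ_DR · Δt = 271.9 × 1800 s = 4.894 × 10^5 ft³.
Over A = 0.135 mi², depth = V / A = 1.56 in.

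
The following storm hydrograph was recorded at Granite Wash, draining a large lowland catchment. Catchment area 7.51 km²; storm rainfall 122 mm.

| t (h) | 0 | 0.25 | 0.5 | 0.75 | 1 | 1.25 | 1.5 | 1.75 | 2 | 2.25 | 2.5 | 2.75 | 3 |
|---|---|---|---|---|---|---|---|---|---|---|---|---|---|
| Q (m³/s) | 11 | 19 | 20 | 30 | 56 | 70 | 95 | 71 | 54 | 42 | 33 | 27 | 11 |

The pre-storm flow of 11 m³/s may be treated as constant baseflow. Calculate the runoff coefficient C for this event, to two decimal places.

ΣQ_DR = 396.0 m³/s; V = ΣQ_DR·Δt = 3.564 × 10^5 m³.
Runoff depth d = V / A = 47.46 mm.
C = d / P = 47.46 / 122 = 0.39.

C ≈ 0.39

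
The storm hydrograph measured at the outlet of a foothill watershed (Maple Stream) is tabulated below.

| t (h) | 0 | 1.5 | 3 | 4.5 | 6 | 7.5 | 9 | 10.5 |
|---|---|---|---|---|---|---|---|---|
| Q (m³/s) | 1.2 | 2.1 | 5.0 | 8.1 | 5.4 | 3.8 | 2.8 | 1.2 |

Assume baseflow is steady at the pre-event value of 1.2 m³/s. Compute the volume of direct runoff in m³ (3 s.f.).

V ≈ 1.08 × 10^5 m³

Direct-runoff ordinates (Q − Q_b): 0.0, 0.9, 3.8, 6.9, 4.2, 2.6, 1.6, 0.0 m³/s.
ΣQ_DR = 20.00 m³/s.
With Δt = 1.5 h = 5400 s, V = ΣQ_DR · Δt = 20.00 × 5400 = 1.08 × 10^5 m³.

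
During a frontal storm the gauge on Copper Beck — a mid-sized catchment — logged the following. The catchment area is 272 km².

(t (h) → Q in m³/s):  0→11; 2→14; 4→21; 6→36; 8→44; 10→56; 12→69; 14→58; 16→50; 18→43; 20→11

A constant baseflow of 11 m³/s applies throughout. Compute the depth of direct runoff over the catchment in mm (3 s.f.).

d ≈ 7.73 mm

Direct runoff: 0.0, 3.0, 10.0, 25.0, 33.0, 45.0, 58.0, 47.0, 39.0, 32.0, 0.0 m³/s; ΣQ_DR = 292.0 m³/s.
V = ΣQ_DR · Δt = 292.0 × 7200 s = 2.102 × 10^6 m³.
Over A = 272 km², depth = V / A = 7.73 mm.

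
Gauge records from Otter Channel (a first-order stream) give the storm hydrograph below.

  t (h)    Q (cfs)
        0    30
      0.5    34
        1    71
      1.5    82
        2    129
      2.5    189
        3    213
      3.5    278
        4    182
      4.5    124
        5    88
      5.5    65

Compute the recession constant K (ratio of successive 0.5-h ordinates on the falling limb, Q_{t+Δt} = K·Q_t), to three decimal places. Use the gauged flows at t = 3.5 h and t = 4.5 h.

K ≈ 0.668

Using the recession-limb readings at t = 3.5 h and t = 4.5 h: Q falls from 278 to 124 cfs over 2 intervals.
K = (Q₂/Q₁)^(1/2) = (124/278)^(1/2) = 0.668.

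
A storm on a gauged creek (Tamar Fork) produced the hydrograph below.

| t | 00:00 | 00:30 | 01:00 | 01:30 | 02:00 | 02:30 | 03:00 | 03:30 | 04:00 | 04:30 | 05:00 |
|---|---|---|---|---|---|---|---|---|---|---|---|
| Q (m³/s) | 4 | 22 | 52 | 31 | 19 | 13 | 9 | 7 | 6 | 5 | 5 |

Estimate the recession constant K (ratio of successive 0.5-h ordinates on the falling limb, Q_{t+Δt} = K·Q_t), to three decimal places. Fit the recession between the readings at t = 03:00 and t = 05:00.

K ≈ 0.863

Using the recession-limb readings at t = 03:00 and t = 05:00: Q falls from 9 to 5 m³/s over 4 intervals.
K = (Q₂/Q₁)^(1/4) = (5/9)^(1/4) = 0.863.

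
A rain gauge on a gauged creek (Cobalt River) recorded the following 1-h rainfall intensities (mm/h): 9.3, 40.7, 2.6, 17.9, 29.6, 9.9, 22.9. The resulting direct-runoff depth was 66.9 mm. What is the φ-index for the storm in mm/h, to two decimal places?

φ ≈ 11.05 mm/h

Only the 4 blocks with intensity above φ contribute runoff: 40.7, 17.9, 29.6, 22.9 mm/h.
Σ(I−φ)·Δt = d  ⇒  (40.7+17.9+29.6+22.9 − 4φ)·1 = 66.9
φ = (111.1 − 66.9/1) / 4 = 11.05 mm/h.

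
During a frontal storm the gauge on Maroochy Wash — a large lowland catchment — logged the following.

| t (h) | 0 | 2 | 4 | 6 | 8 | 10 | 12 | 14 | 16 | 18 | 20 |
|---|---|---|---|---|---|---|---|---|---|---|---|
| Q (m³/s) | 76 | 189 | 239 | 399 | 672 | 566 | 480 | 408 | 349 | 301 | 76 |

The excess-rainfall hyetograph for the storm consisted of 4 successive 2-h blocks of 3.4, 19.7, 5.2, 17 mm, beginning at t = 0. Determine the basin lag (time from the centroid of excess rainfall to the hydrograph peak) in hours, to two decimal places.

t_L ≈ 3.42 h

Centroid of excess rainfall: t_c = Σ P_i·t̄_i / ΣP_i = 4.5806 h (block centres at 1, 3, 5, 7 h).
Hydrograph peak occurs at t = 8 h, so basin lag t_L = 8 − 4.5806 = 3.42 h.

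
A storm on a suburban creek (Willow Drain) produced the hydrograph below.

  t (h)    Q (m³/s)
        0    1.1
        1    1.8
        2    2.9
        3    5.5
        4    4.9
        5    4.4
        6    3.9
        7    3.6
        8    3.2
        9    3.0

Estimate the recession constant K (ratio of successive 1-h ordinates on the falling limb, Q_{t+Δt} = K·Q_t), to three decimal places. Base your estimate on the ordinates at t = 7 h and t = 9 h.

K ≈ 0.913

Using the recession-limb readings at t = 7 h and t = 9 h: Q falls from 3.6 to 3.0 m³/s over 2 intervals.
K = (Q₂/Q₁)^(1/2) = (3.0/3.6)^(1/2) = 0.913.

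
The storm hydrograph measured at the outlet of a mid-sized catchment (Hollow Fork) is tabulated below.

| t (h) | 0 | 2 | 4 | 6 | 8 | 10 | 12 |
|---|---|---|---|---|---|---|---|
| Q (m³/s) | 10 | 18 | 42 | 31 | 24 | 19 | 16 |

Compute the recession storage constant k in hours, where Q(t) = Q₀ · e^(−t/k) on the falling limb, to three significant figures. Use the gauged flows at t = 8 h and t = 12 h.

k ≈ 9.87 h

On the falling limb, Q drops from 24 to 16 m³/s between t = 8 h and t = 12 h (Δt = 4 h).
k = −Δt / ln(Q₂/Q₁) = −4 / ln(16/24) = 9.87 h.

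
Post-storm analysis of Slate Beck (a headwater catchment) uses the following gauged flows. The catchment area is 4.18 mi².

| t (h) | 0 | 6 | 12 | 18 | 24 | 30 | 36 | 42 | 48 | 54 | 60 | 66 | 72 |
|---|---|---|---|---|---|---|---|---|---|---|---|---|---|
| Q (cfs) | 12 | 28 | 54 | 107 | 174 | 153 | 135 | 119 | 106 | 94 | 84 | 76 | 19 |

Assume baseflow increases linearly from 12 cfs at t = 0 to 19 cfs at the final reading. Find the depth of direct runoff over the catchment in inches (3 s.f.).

Direct runoff: 0.00, 15.42, 40.83, 93.25, 159.67, 138.08, 119.50, 102.92, 89.33, 76.75, 66.17, 57.58, 0.00 cfs; ΣQ_DR = 959.5 cfs.
V = ΣQ_DR · Δt = 959.5 × 21600 s = 2.073 × 10^7 ft³.
Over A = 4.18 mi², depth = V / A = 2.13 in.

d ≈ 2.13 in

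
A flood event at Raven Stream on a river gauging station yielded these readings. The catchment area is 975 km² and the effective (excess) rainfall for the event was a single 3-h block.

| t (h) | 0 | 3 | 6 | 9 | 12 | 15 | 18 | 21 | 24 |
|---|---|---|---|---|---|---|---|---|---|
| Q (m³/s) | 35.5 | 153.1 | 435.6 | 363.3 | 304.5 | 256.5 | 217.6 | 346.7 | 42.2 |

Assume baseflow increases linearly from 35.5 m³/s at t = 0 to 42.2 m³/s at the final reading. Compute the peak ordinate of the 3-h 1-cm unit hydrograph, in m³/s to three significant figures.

U_p ≈ 199 m³/s

Direct runoff: 0.00, 116.76, 398.43, 325.29, 265.65, 216.81, 177.07, 305.34, 0.00 m³/s; ΣQ_DR = 1805 m³/s, peak = 398.43 m³/s.
Runoff depth d = ΣQ_DR·Δt / A = 1805 × 10800 / (975 km²) = 20.00 mm.
The 1-cm UH is the DRH scaled by (10 mm)/d, so U_p = 398.43 × 10/20.00 = 199 m³/s.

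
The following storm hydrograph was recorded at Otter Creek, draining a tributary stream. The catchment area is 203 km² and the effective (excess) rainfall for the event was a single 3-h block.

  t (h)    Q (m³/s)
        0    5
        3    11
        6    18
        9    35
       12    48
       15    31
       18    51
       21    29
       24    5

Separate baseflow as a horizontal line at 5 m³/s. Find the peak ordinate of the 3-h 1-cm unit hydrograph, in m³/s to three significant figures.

U_p ≈ 46.0 m³/s

Direct runoff: 0.0, 6.0, 13.0, 30.0, 43.0, 26.0, 46.0, 24.0, 0.0 m³/s; ΣQ_DR = 188.0 m³/s, peak = 46.0 m³/s.
Runoff depth d = ΣQ_DR·Δt / A = 188.0 × 10800 / (203 km²) = 10.00 mm.
The 1-cm UH is the DRH scaled by (10 mm)/d, so U_p = 46.0 × 10/10.00 = 46.0 m³/s.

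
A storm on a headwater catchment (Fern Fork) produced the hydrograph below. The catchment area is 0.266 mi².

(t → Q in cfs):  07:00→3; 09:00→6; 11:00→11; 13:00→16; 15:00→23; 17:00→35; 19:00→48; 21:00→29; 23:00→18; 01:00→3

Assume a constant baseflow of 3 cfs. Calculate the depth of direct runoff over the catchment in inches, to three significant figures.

Direct runoff: 0.0, 3.0, 8.0, 13.0, 20.0, 32.0, 45.0, 26.0, 15.0, 0.0 cfs; ΣQ_DR = 162.0 cfs.
V = ΣQ_DR · Δt = 162.0 × 7200 s = 1.166 × 10^6 ft³.
Over A = 0.266 mi², depth = V / A = 1.89 in.

d ≈ 1.89 in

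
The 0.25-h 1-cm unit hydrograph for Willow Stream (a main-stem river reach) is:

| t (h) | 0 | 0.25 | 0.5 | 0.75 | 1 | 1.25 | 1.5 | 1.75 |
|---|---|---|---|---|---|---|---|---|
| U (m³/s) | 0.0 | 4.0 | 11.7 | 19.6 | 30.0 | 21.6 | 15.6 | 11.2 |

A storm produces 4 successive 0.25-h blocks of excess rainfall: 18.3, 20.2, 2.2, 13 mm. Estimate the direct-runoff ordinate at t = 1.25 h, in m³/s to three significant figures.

By discrete convolution, Q_j = Σ (P_i / 10 mm) · U_{j−i}.
At t = 1.25 h (j=5): Q = (18.3/10)·21.6 + (20.2/10)·30.0 + (2.2/10)·19.6 + (13/10)·11.7 = 120 m³/s.

Q ≈ 120 m³/s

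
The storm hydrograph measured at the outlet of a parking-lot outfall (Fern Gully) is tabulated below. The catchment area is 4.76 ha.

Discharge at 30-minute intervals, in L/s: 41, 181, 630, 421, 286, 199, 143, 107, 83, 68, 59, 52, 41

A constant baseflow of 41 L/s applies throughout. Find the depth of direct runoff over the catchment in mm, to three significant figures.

Direct runoff: 0.0, 140.0, 589.0, 380.0, 245.0, 158.0, 102.0, 66.0, 42.0, 27.0, 18.0, 11.0, 0.0 L/s; ΣQ_DR = 1778 L/s.
V = ΣQ_DR · Δt = 1778 × 1800 s = 3.200 × 10^6 L.
Over A = 4.76 ha, depth = V / A = 67.2 mm.

d ≈ 67.2 mm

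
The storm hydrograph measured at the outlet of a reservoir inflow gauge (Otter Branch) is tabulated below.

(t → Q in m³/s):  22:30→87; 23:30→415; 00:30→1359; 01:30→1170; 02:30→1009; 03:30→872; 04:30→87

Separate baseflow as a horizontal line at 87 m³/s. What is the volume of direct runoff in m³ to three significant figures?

Direct-runoff ordinates (Q − Q_b): 0.0, 328.0, 1272.0, 1083.0, 922.0, 785.0, 0.0 m³/s.
ΣQ_DR = 4390 m³/s.
With Δt = 1 h = 3600 s, V = ΣQ_DR · Δt = 4390 × 3600 = 1.58 × 10^7 m³.

V ≈ 1.58 × 10^7 m³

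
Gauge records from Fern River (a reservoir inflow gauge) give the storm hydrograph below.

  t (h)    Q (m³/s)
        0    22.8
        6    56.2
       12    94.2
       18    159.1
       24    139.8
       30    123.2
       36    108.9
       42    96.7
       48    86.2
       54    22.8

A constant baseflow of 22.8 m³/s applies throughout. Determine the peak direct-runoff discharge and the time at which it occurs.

Subtracting baseflow gives direct-runoff ordinates: 0.0, 33.4, 71.4, 136.3, 117.0, 100.4, 86.1, 73.9, 63.4, 0.0 m³/s.
The maximum is 136.3 m³/s, occurring at the reading for t = 18 h.

Q_p = 136.3 m³/s at t = 18 h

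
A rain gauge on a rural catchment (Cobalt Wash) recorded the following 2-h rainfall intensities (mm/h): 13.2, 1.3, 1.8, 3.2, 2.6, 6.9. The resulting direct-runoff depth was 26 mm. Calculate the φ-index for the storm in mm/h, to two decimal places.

φ ≈ 3.55 mm/h

Only the 2 blocks with intensity above φ contribute runoff: 13.2, 6.9 mm/h.
Σ(I−φ)·Δt = d  ⇒  (13.2+6.9 − 2φ)·2 = 26
φ = (20.10 − 26/2) / 2 = 3.55 mm/h.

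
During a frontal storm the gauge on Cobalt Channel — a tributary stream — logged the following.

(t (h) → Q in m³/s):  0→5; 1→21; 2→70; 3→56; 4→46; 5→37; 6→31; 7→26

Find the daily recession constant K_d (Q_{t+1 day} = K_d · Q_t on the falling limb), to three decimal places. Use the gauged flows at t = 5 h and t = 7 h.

Between t = 5 h and t = 7 h the flow falls from 37 to 26 m³/s over 2×1 h = 2 h.
Per-interval ratio K = (26/37)^(1/2) = 0.8383; K_d = K^(24/1) = 0.014.

K_d ≈ 0.014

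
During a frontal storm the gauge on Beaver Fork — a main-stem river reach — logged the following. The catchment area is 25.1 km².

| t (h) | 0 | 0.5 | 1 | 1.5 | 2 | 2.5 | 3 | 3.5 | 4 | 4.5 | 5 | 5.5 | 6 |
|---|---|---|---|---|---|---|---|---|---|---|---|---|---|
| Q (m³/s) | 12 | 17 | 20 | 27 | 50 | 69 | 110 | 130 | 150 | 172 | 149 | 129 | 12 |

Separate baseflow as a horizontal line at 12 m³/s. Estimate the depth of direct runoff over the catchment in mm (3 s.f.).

Direct runoff: 0.0, 5.0, 8.0, 15.0, 38.0, 57.0, 98.0, 118.0, 138.0, 160.0, 137.0, 117.0, 0.0 m³/s; ΣQ_DR = 891.0 m³/s.
V = ΣQ_DR · Δt = 891.0 × 1800 s = 1.604 × 10^6 m³.
Over A = 25.1 km², depth = V / A = 63.9 mm.

d ≈ 63.9 mm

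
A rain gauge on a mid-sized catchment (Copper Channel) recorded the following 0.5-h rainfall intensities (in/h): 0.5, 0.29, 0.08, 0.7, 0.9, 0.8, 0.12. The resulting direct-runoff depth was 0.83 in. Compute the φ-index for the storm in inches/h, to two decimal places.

Only the 4 blocks with intensity above φ contribute runoff: 0.5, 0.7, 0.9, 0.8 in/h.
Σ(I−φ)·Δt = d  ⇒  (0.5+0.7+0.9+0.8 − 4φ)·0.5 = 0.83
φ = (2.900 − 0.83/0.5) / 4 = 0.31 in/h.

φ ≈ 0.31 in/h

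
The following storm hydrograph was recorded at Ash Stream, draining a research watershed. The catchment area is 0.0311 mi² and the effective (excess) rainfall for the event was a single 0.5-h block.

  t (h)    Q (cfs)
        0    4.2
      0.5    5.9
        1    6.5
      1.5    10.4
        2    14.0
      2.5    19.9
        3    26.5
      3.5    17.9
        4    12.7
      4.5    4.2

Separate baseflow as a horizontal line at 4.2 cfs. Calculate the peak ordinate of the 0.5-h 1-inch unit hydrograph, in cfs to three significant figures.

Direct runoff: 0.0, 1.7, 2.3, 6.2, 9.8, 15.7, 22.3, 13.7, 8.5, 0.0 cfs; ΣQ_DR = 80.20 cfs, peak = 22.3 cfs.
Runoff depth d = ΣQ_DR·Δt / A = 80.20 × 1800 / (0.0311 mi²) = 1.998 in.
The 1-inch UH is the DRH scaled by (1 in)/d, so U_p = 22.3 × 1/1.998 = 11.2 cfs.

U_p ≈ 11.2 cfs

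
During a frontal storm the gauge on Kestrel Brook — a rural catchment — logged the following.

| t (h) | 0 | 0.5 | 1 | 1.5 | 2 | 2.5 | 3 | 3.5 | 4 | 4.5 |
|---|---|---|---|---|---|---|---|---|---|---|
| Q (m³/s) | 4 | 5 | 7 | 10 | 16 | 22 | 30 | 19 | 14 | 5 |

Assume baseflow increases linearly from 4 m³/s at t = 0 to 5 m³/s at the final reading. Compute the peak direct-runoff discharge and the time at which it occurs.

Subtracting baseflow gives direct-runoff ordinates: 0.00, 0.89, 2.78, 5.67, 11.56, 17.44, 25.33, 14.22, 9.11, 0.00 m³/s.
The maximum is 25.33 m³/s, occurring at the reading for t = 3 h.

Q_p = 25.33 m³/s at t = 3 h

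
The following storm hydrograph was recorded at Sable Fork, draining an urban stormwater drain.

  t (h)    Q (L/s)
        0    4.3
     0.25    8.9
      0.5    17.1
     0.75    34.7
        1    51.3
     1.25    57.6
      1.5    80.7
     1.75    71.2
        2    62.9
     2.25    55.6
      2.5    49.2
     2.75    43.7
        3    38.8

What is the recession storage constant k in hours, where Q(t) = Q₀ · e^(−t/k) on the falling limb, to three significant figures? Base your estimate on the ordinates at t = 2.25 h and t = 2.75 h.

On the falling limb, Q drops from 55.6 to 43.7 L/s between t = 2.25 h and t = 2.75 h (Δt = 0.5 h).
k = −Δt / ln(Q₂/Q₁) = −0.5 / ln(43.7/55.6) = 2.08 h.

k ≈ 2.08 h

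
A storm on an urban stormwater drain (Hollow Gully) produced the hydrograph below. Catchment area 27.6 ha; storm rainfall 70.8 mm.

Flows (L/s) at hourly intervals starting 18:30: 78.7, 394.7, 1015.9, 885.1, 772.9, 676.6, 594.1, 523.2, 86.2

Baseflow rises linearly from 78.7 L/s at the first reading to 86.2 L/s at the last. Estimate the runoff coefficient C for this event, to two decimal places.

ΣQ_DR = 4285 L/s; V = ΣQ_DR·Δt = 1.543 × 10^7 L.
Runoff depth d = V / A = 55.90 mm.
C = d / P = 55.90 / 70.8 = 0.79.

C ≈ 0.79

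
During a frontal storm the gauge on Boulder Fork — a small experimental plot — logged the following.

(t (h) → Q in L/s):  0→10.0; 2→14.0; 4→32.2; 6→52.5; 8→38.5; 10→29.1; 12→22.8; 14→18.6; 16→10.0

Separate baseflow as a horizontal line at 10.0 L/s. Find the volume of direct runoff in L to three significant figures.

V ≈ 9.91 × 10^5 L

Direct-runoff ordinates (Q − Q_b): 0.0, 4.0, 22.2, 42.5, 28.5, 19.1, 12.8, 8.6, 0.0 L/s.
ΣQ_DR = 137.7 L/s.
With Δt = 2 h = 7200 s, V = ΣQ_DR · Δt = 137.7 × 7200 = 9.91 × 10^5 L.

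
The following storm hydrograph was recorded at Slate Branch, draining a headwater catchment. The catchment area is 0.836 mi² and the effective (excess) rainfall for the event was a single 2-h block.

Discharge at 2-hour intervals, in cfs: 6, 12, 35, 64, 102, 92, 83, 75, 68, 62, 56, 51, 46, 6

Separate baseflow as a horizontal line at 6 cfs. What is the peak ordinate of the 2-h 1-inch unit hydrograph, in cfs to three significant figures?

U_p ≈ 38.4 cfs

Direct runoff: 0.0, 6.0, 29.0, 58.0, 96.0, 86.0, 77.0, 69.0, 62.0, 56.0, 50.0, 45.0, 40.0, 0.0 cfs; ΣQ_DR = 674.0 cfs, peak = 96.0 cfs.
Runoff depth d = ΣQ_DR·Δt / A = 674.0 × 7200 / (0.836 mi²) = 2.499 in.
The 1-inch UH is the DRH scaled by (1 in)/d, so U_p = 96.0 × 1/2.499 = 38.4 cfs.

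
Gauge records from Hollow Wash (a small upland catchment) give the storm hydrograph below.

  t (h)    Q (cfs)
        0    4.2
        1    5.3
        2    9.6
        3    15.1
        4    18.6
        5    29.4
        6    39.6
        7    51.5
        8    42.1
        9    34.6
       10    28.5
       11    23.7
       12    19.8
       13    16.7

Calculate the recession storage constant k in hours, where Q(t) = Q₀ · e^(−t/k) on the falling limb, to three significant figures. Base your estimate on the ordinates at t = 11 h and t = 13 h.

k ≈ 5.71 h

On the falling limb, Q drops from 23.7 to 16.7 cfs between t = 11 h and t = 13 h (Δt = 2 h).
k = −Δt / ln(Q₂/Q₁) = −2 / ln(16.7/23.7) = 5.71 h.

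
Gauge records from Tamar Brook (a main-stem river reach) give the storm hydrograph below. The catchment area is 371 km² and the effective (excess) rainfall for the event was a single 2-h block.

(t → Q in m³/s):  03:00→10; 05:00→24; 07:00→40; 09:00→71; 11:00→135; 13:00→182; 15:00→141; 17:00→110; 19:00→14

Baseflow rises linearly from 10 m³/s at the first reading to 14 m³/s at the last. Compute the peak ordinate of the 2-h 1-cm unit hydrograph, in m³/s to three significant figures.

Direct runoff: 0.00, 13.50, 29.00, 59.50, 123.00, 169.50, 128.00, 96.50, 0.00 m³/s; ΣQ_DR = 619.0 m³/s, peak = 169.50 m³/s.
Runoff depth d = ΣQ_DR·Δt / A = 619.0 × 7200 / (371 km²) = 12.01 mm.
The 1-cm UH is the DRH scaled by (10 mm)/d, so U_p = 169.50 × 10/12.01 = 141 m³/s.

U_p ≈ 141 m³/s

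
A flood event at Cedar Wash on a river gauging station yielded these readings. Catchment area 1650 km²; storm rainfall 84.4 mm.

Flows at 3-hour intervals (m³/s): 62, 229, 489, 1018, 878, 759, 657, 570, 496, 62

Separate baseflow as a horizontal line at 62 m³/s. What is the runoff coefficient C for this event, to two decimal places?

C ≈ 0.36

ΣQ_DR = 4600 m³/s; V = ΣQ_DR·Δt = 4.968 × 10^7 m³.
Runoff depth d = V / A = 30.11 mm.
C = d / P = 30.11 / 84.4 = 0.36.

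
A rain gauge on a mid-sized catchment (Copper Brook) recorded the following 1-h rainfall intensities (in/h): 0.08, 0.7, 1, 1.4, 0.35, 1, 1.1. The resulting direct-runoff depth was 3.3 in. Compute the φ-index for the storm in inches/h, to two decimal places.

φ ≈ 0.38 in/h

Only the 5 blocks with intensity above φ contribute runoff: 0.7, 1, 1.4, 1, 1.1 in/h.
Σ(I−φ)·Δt = d  ⇒  (0.7+1+1.4+1+1.1 − 5φ)·1 = 3.3
φ = (5.200 − 3.3/1) / 5 = 0.38 in/h.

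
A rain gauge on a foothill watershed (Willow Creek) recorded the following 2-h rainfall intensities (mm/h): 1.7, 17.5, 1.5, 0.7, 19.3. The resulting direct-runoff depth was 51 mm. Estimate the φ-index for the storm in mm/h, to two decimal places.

Only the 2 blocks with intensity above φ contribute runoff: 17.5, 19.3 mm/h.
Σ(I−φ)·Δt = d  ⇒  (17.5+19.3 − 2φ)·2 = 51
φ = (36.80 − 51/2) / 2 = 5.65 mm/h.

φ ≈ 5.65 mm/h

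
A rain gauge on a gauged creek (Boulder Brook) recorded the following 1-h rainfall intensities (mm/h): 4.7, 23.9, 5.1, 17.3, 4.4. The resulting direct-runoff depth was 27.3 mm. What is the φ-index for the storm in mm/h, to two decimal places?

φ ≈ 6.95 mm/h

Only the 2 blocks with intensity above φ contribute runoff: 23.9, 17.3 mm/h.
Σ(I−φ)·Δt = d  ⇒  (23.9+17.3 − 2φ)·1 = 27.3
φ = (41.20 − 27.3/1) / 2 = 6.95 mm/h.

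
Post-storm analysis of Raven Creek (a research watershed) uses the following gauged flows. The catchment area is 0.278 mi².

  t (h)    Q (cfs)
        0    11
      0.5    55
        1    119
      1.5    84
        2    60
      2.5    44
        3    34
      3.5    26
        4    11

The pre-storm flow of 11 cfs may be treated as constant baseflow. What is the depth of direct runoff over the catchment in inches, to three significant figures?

d ≈ 0.962 in

Direct runoff: 0.0, 44.0, 108.0, 73.0, 49.0, 33.0, 23.0, 15.0, 0.0 cfs; ΣQ_DR = 345.0 cfs.
V = ΣQ_DR · Δt = 345.0 × 1800 s = 6.210 × 10^5 ft³.
Over A = 0.278 mi², depth = V / A = 0.962 in.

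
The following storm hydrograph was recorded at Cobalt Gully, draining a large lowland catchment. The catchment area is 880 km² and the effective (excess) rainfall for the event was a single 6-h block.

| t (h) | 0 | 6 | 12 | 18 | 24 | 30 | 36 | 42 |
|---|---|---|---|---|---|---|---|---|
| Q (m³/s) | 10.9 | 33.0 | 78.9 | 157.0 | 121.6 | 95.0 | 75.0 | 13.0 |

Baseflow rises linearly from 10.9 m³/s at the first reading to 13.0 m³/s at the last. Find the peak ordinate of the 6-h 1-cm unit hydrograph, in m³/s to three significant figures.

Direct runoff: 0.00, 21.80, 67.40, 145.20, 109.50, 82.60, 62.30, 0.00 m³/s; ΣQ_DR = 488.8 m³/s, peak = 145.20 m³/s.
Runoff depth d = ΣQ_DR·Δt / A = 488.8 × 21600 / (880 km²) = 12.00 mm.
The 1-cm UH is the DRH scaled by (10 mm)/d, so U_p = 145.20 × 10/12.00 = 121 m³/s.

U_p ≈ 121 m³/s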